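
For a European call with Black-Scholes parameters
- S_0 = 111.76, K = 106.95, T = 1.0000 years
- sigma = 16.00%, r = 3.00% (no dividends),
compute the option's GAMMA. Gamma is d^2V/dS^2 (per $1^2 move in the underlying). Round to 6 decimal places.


d1 = 0.5424517464; d2 = 0.3824517464
phi(d1) = 0.3443607491; exp(-qT) = 1.0000000000; exp(-rT) = 0.9704455335
Gamma = exp(-qT) * phi(d1) / (S * sigma * sqrt(T)) = 1.0000000000 * 0.3443607491 / (111.7600 * 0.1600 * 1.0000000000) = 0.019258

Answer: Gamma = 0.019258


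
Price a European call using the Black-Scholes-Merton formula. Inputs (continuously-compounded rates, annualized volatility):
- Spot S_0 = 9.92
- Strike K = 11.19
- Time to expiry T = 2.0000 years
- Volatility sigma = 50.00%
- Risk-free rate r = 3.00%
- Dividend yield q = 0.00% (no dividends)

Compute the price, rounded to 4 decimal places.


Answer: Price = 2.5273

Derivation:
d1 = (ln(S/K) + (r - q + 0.5*sigma^2) * T) / (sigma * sqrt(T)) = 0.26803929
d2 = d1 - sigma * sqrt(T) = -0.43906749
exp(-rT) = 0.94176453; exp(-qT) = 1.00000000
C = S_0 * exp(-qT) * N(d1) - K * exp(-rT) * N(d2)
N(d1) = 0.60566546; N(d2) = 0.33030632
C = 9.9200 * 1.00000000 * 0.60566546 - 11.1900 * 0.94176453 * 0.33030632 = 2.5273


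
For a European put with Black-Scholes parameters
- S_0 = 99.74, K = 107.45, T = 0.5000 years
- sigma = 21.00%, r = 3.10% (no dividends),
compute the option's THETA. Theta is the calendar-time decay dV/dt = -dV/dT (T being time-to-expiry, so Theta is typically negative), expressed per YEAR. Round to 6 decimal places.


Answer: Theta = -3.374204

Derivation:
d1 = -0.3228031550; d2 = -0.4712955790
phi(d1) = 0.3786891968; exp(-qT) = 1.0000000000; exp(-rT) = 0.9846195068
Theta = -S*exp(-qT)*phi(d1)*sigma/(2*sqrt(T)) + r*K*exp(-rT)*N(-d2) - q*S*exp(-qT)*N(-d1)
N(-d1) = 0.6265778382; N(-d2) = 0.6812851638; sqrt(T) = 0.7071067812
Term 1 = -99.7400 * 1.0000000000 * 0.3786891968 * 0.2100 / (2 * 0.7071067812) = -5.6086272353
Term 2 = 0.0310 * 107.4500 * 0.9846195068 * 0.6812851638 = 2.2344234507
Term 3 = 0 (no dividend yield, q = 0)
Theta = -5.6086272353 + (2.2344234507) + (0.0000000000) = -3.374204


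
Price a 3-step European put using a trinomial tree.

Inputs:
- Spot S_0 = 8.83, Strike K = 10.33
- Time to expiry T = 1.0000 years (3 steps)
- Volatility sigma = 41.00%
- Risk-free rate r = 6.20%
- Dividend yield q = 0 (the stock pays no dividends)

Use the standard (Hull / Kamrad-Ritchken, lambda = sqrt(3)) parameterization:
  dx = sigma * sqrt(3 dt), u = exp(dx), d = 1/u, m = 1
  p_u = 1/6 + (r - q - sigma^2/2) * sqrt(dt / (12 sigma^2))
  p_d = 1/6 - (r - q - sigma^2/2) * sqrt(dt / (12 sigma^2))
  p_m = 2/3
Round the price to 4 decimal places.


Answer: Price = V(0,0) = 2.0320

Derivation:
dt = T/N = 0.333333; dx = sigma*sqrt(3*dt) = 0.410000
u = exp(dx) = 1.506818; d = 1/u = 0.663650
p_u = 0.157703, p_m = 0.666667, p_d = 0.175630
Discount per step: exp(-r*dt) = 0.979545
Stock lattice S(k, j) with j the centered position index:
  k=0: S(0,+0) = 8.8300
  k=1: S(1,-1) = 5.8600; S(1,+0) = 8.8300; S(1,+1) = 13.3052
  k=2: S(2,-2) = 3.8890; S(2,-1) = 5.8600; S(2,+0) = 8.8300; S(2,+1) = 13.3052; S(2,+2) = 20.0485
  k=3: S(3,-3) = 2.5809; S(3,-2) = 3.8890; S(3,-1) = 5.8600; S(3,+0) = 8.8300; S(3,+1) = 13.3052; S(3,+2) = 20.0485; S(3,+3) = 30.2095
Terminal payoffs V(N, j) = max(K - S_T, 0):
  V(3,-3) = 7.749057; V(3,-2) = 6.440988; V(3,-1) = 4.469968; V(3,+0) = 1.500000; V(3,+1) = 0.000000; V(3,+2) = 0.000000; V(3,+3) = 0.000000
Backward induction: V(k, j) = exp(-r*dt) * [p_u * V(k+1, j+1) + p_m * V(k+1, j) + p_d * V(k+1, j-1)]
  V(2,-2) = exp(-r*dt) * [p_u*4.469968 + p_m*6.440988 + p_d*7.749057] = 6.229799
  V(2,-1) = exp(-r*dt) * [p_u*1.500000 + p_m*4.469968 + p_d*6.440988] = 4.258833
  V(2,+0) = exp(-r*dt) * [p_u*0.000000 + p_m*1.500000 + p_d*4.469968] = 1.748548
  V(2,+1) = exp(-r*dt) * [p_u*0.000000 + p_m*0.000000 + p_d*1.500000] = 0.258056
  V(2,+2) = exp(-r*dt) * [p_u*0.000000 + p_m*0.000000 + p_d*0.000000] = 0.000000
  V(1,-1) = exp(-r*dt) * [p_u*1.748548 + p_m*4.258833 + p_d*6.229799] = 4.123019
  V(1,+0) = exp(-r*dt) * [p_u*0.258056 + p_m*1.748548 + p_d*4.258833] = 1.914399
  V(1,+1) = exp(-r*dt) * [p_u*0.000000 + p_m*0.258056 + p_d*1.748548] = 0.469335
  V(0,+0) = exp(-r*dt) * [p_u*0.469335 + p_m*1.914399 + p_d*4.123019] = 2.031976


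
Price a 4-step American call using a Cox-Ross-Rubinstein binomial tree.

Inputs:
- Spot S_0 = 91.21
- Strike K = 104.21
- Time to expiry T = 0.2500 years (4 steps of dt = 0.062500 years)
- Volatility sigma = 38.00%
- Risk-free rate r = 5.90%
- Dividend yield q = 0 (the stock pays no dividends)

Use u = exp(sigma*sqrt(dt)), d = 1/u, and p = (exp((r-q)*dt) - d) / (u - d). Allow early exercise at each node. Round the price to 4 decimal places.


Answer: Price = V(0,0) = 3.2081

Derivation:
dt = T/N = 0.062500
u = exp(sigma*sqrt(dt)) = 1.099659; d = 1/u = 0.909373
p = (exp((r-q)*dt) - d) / (u - d) = 0.495682
Discount per step: exp(-r*dt) = 0.996319
Stock lattice S(k, i) with i counting down-moves:
  k=0: S(0,0) = 91.2100
  k=1: S(1,0) = 100.2999; S(1,1) = 82.9439
  k=2: S(2,0) = 110.2957; S(2,1) = 91.2100; S(2,2) = 75.4269
  k=3: S(3,0) = 121.2876; S(3,1) = 100.2999; S(3,2) = 82.9439; S(3,3) = 68.5912
  k=4: S(4,0) = 133.3750; S(4,1) = 110.2957; S(4,2) = 91.2100; S(4,3) = 75.4269; S(4,4) = 62.3750
Terminal payoffs V(N, i) = max(S_T - K, 0):
  V(4,0) = 29.164977; V(4,1) = 6.085656; V(4,2) = 0.000000; V(4,3) = 0.000000; V(4,4) = 0.000000
Backward induction: V(k, i) = exp(-r*dt) * [p * V(k+1, i) + (1-p) * V(k+1, i+1)]; then take max(V_cont, immediate exercise) for American.
  V(3,0) = exp(-r*dt) * [p*29.164977 + (1-p)*6.085656] = 17.461161; exercise = 17.077595; V(3,0) = max -> 17.461161
  V(3,1) = exp(-r*dt) * [p*6.085656 + (1-p)*0.000000] = 3.005449; exercise = 0.000000; V(3,1) = max -> 3.005449
  V(3,2) = exp(-r*dt) * [p*0.000000 + (1-p)*0.000000] = 0.000000; exercise = 0.000000; V(3,2) = max -> 0.000000
  V(3,3) = exp(-r*dt) * [p*0.000000 + (1-p)*0.000000] = 0.000000; exercise = 0.000000; V(3,3) = max -> 0.000000
  V(2,0) = exp(-r*dt) * [p*17.461161 + (1-p)*3.005449] = 10.133454; exercise = 6.085656; V(2,0) = max -> 10.133454
  V(2,1) = exp(-r*dt) * [p*3.005449 + (1-p)*0.000000] = 1.484265; exercise = 0.000000; V(2,1) = max -> 1.484265
  V(2,2) = exp(-r*dt) * [p*0.000000 + (1-p)*0.000000] = 0.000000; exercise = 0.000000; V(2,2) = max -> 0.000000
  V(1,0) = exp(-r*dt) * [p*10.133454 + (1-p)*1.484265] = 5.750272; exercise = 0.000000; V(1,0) = max -> 5.750272
  V(1,1) = exp(-r*dt) * [p*1.484265 + (1-p)*0.000000] = 0.733016; exercise = 0.000000; V(1,1) = max -> 0.733016
  V(0,0) = exp(-r*dt) * [p*5.750272 + (1-p)*0.733016] = 3.208129; exercise = 0.000000; V(0,0) = max -> 3.208129


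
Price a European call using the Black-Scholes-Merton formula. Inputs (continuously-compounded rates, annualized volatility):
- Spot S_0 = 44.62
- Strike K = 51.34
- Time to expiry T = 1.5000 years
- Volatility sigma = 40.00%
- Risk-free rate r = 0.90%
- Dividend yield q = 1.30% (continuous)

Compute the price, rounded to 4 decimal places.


Answer: Price = 6.0831

Derivation:
d1 = (ln(S/K) + (r - q + 0.5*sigma^2) * T) / (sigma * sqrt(T)) = -0.05366013
d2 = d1 - sigma * sqrt(T) = -0.54355808
exp(-rT) = 0.98659072; exp(-qT) = 0.98068890
C = S_0 * exp(-qT) * N(d1) - K * exp(-rT) * N(d2)
N(d1) = 0.47860298; N(d2) = 0.29337281
C = 44.6200 * 0.98068890 * 0.47860298 - 51.3400 * 0.98659072 * 0.29337281 = 6.0831


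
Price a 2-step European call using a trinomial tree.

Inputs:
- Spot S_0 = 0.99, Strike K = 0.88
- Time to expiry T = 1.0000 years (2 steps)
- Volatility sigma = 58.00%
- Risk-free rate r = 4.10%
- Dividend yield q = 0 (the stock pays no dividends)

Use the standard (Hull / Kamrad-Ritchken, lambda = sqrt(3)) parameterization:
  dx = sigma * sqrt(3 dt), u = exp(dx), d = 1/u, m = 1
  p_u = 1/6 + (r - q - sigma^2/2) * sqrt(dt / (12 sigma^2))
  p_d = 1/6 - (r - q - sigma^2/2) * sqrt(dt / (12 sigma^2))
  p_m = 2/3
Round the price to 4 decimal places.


Answer: Price = V(0,0) = 0.2752

Derivation:
dt = T/N = 0.500000; dx = sigma*sqrt(3*dt) = 0.710352
u = exp(dx) = 2.034707; d = 1/u = 0.491471
p_u = 0.121900, p_m = 0.666667, p_d = 0.211433
Discount per step: exp(-r*dt) = 0.979709
Stock lattice S(k, j) with j the centered position index:
  k=0: S(0,+0) = 0.9900
  k=1: S(1,-1) = 0.4866; S(1,+0) = 0.9900; S(1,+1) = 2.0144
  k=2: S(2,-2) = 0.2391; S(2,-1) = 0.4866; S(2,+0) = 0.9900; S(2,+1) = 2.0144; S(2,+2) = 4.0986
Terminal payoffs V(N, j) = max(S_T - K, 0):
  V(2,-2) = 0.000000; V(2,-1) = 0.000000; V(2,+0) = 0.110000; V(2,+1) = 1.134360; V(2,+2) = 3.218634
Backward induction: V(k, j) = exp(-r*dt) * [p_u * V(k+1, j+1) + p_m * V(k+1, j) + p_d * V(k+1, j-1)]
  V(1,-1) = exp(-r*dt) * [p_u*0.110000 + p_m*0.000000 + p_d*0.000000] = 0.013137
  V(1,+0) = exp(-r*dt) * [p_u*1.134360 + p_m*0.110000 + p_d*0.000000] = 0.207318
  V(1,+1) = exp(-r*dt) * [p_u*3.218634 + p_m*1.134360 + p_d*0.110000] = 1.148071
  V(0,+0) = exp(-r*dt) * [p_u*1.148071 + p_m*0.207318 + p_d*0.013137] = 0.275239


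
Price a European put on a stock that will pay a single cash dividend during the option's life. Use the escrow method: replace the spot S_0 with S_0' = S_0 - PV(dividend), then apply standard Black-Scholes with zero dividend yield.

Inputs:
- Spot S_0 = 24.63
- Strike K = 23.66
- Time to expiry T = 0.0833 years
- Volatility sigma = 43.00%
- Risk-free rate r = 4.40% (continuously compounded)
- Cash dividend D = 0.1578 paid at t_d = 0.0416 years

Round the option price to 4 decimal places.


PV(D) = D * exp(-r * t_d) = 0.1578 * 0.99817127 = 0.15751143
S_0' = S_0 - PV(D) = 24.6300 - 0.15751143 = 24.47248857
d1 = (ln(S_0'/K) + (r + sigma^2/2)*T) / (sigma*sqrt(T)) = 0.36364227
d2 = d1 - sigma*sqrt(T) = 0.23953679
exp(-rT) = 0.99634151
N(-d1) = 0.35806258; N(-d2) = 0.40534469
P = K * exp(-rT) * N(-d2) - S_0' * N(-d1) = 23.6600 * 0.99634151 * 0.40534469 - 24.47248857 * 0.35806258 = 0.7927

Answer: Price = 0.7927


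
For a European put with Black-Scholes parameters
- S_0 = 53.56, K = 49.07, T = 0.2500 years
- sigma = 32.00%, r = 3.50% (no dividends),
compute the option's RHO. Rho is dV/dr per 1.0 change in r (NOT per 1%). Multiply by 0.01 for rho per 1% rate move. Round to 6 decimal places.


d1 = 0.6819041920; d2 = 0.5219041920
phi(d1) = 0.3161826593; exp(-qT) = 1.0000000000; exp(-rT) = 0.9912881698
N(-d2) = 0.3008685197
Rho = -K*T*exp(-rT)*N(-d2) = -49.0700 * 0.2500 * 0.9912881698 * 0.3008685197 = -3.658750

Answer: Rho = -3.658750


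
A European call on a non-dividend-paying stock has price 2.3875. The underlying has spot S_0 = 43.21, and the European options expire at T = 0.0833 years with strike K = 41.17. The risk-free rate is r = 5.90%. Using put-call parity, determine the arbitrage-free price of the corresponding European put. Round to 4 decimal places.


Answer: Put price = 0.1457

Derivation:
Put-call parity: C - P = S_0 * exp(-qT) - K * exp(-rT).
S_0 * exp(-qT) = 43.2100 * 1.00000000 = 43.21000000
K * exp(-rT) = 41.1700 * 0.99509736 = 40.96815820
P = C - S*exp(-qT) + K*exp(-rT)
P = 2.3875 - 43.21000000 + 40.96815820 = 0.1457


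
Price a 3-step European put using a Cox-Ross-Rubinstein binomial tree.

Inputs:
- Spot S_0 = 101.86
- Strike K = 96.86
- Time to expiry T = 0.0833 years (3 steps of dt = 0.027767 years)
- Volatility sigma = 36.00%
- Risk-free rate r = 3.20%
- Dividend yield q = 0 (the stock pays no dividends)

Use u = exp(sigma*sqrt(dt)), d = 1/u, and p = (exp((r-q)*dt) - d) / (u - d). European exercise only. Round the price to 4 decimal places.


dt = T/N = 0.027767
u = exp(sigma*sqrt(dt)) = 1.061824; d = 1/u = 0.941776
p = (exp((r-q)*dt) - d) / (u - d) = 0.492412
Discount per step: exp(-r*dt) = 0.999112
Stock lattice S(k, i) with i counting down-moves:
  k=0: S(0,0) = 101.8600
  k=1: S(1,0) = 108.1574; S(1,1) = 95.9293
  k=2: S(2,0) = 114.8441; S(2,1) = 101.8600; S(2,2) = 90.3439
  k=3: S(3,0) = 121.9442; S(3,1) = 108.1574; S(3,2) = 95.9293; S(3,3) = 85.0837
Terminal payoffs V(N, i) = max(K - S_T, 0):
  V(3,0) = 0.000000; V(3,1) = 0.000000; V(3,2) = 0.930713; V(3,3) = 11.776313
Backward induction: V(k, i) = exp(-r*dt) * [p * V(k+1, i) + (1-p) * V(k+1, i+1)].
  V(2,0) = exp(-r*dt) * [p*0.000000 + (1-p)*0.000000] = 0.000000
  V(2,1) = exp(-r*dt) * [p*0.000000 + (1-p)*0.930713] = 0.471999
  V(2,2) = exp(-r*dt) * [p*0.930713 + (1-p)*11.776313] = 6.430091
  V(1,0) = exp(-r*dt) * [p*0.000000 + (1-p)*0.471999] = 0.239368
  V(1,1) = exp(-r*dt) * [p*0.471999 + (1-p)*6.430091] = 3.493148
  V(0,0) = exp(-r*dt) * [p*0.239368 + (1-p)*3.493148] = 1.889268

Answer: Price = V(0,0) = 1.8893


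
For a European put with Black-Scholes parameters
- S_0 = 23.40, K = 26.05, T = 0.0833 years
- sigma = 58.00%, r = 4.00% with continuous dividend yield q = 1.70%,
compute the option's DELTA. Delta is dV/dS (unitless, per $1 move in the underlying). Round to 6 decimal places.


d1 = -0.5457337459; d2 = -0.7131318343
phi(d1) = 0.3437463687; exp(-qT) = 0.9985849022; exp(-rT) = 0.9966735450
N(-d1) = 0.7073755142
Delta = -exp(-qT) * N(-d1) = -0.9985849022 * 0.7073755142 = -0.706375

Answer: Delta = -0.706375


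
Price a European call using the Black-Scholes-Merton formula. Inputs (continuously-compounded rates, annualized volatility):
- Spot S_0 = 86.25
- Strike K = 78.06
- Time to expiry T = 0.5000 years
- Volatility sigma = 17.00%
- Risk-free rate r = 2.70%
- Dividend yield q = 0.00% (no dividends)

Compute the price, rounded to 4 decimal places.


d1 = (ln(S/K) + (r - q + 0.5*sigma^2) * T) / (sigma * sqrt(T)) = 1.00240534
d2 = d1 - sigma * sqrt(T) = 0.88219719
exp(-rT) = 0.98659072; exp(-qT) = 1.00000000
C = S_0 * exp(-qT) * N(d1) - K * exp(-rT) * N(d2)
N(d1) = 0.84192607; N(d2) = 0.81116491
C = 86.2500 * 1.00000000 * 0.84192607 - 78.0600 * 0.98659072 * 0.81116491 = 10.1457

Answer: Price = 10.1457


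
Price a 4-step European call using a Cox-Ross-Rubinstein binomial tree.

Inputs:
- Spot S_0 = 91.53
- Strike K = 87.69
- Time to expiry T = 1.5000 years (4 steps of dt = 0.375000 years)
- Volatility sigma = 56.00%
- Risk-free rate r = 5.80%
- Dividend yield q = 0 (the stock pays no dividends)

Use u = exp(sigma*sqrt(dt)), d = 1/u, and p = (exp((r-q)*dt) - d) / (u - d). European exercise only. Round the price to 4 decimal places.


Answer: Price = V(0,0) = 28.2369

Derivation:
dt = T/N = 0.375000
u = exp(sigma*sqrt(dt)) = 1.409068; d = 1/u = 0.709689
p = (exp((r-q)*dt) - d) / (u - d) = 0.446538
Discount per step: exp(-r*dt) = 0.978485
Stock lattice S(k, i) with i counting down-moves:
  k=0: S(0,0) = 91.5300
  k=1: S(1,0) = 128.9720; S(1,1) = 64.9578
  k=2: S(2,0) = 181.7303; S(2,1) = 91.5300; S(2,2) = 46.0998
  k=3: S(3,0) = 256.0704; S(3,1) = 128.9720; S(3,2) = 64.9578; S(3,3) = 32.7166
  k=4: S(4,0) = 360.8207; S(4,1) = 181.7303; S(4,2) = 91.5300; S(4,3) = 46.0998; S(4,4) = 23.2186
Terminal payoffs V(N, i) = max(S_T - K, 0):
  V(4,0) = 273.130658; V(4,1) = 94.040336; V(4,2) = 3.840000; V(4,3) = 0.000000; V(4,4) = 0.000000
Backward induction: V(k, i) = exp(-r*dt) * [p * V(k+1, i) + (1-p) * V(k+1, i+1)].
  V(3,0) = exp(-r*dt) * [p*273.130658 + (1-p)*94.040336] = 170.267084
  V(3,1) = exp(-r*dt) * [p*94.040336 + (1-p)*3.840000] = 43.168669
  V(3,2) = exp(-r*dt) * [p*3.840000 + (1-p)*0.000000] = 1.677814
  V(3,3) = exp(-r*dt) * [p*0.000000 + (1-p)*0.000000] = 0.000000
  V(2,0) = exp(-r*dt) * [p*170.267084 + (1-p)*43.168669] = 97.773075
  V(2,1) = exp(-r*dt) * [p*43.168669 + (1-p)*1.677814] = 19.770340
  V(2,2) = exp(-r*dt) * [p*1.677814 + (1-p)*0.000000] = 0.733088
  V(1,0) = exp(-r*dt) * [p*97.773075 + (1-p)*19.770340] = 53.426760
  V(1,1) = exp(-r*dt) * [p*19.770340 + (1-p)*0.733088] = 9.035273
  V(0,0) = exp(-r*dt) * [p*53.426760 + (1-p)*9.035273] = 28.236877


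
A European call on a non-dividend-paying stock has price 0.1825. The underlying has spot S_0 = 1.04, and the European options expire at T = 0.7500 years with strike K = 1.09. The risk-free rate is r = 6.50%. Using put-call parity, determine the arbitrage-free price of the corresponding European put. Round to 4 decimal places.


Answer: Put price = 0.1806

Derivation:
Put-call parity: C - P = S_0 * exp(-qT) - K * exp(-rT).
S_0 * exp(-qT) = 1.0400 * 1.00000000 = 1.04000000
K * exp(-rT) = 1.0900 * 0.95241920 = 1.03813693
P = C - S*exp(-qT) + K*exp(-rT)
P = 0.1825 - 1.04000000 + 1.03813693 = 0.1806


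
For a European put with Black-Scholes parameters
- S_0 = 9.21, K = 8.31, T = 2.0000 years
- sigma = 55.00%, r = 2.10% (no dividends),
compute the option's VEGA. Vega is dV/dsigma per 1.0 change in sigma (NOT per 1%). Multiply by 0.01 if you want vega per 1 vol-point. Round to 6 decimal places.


d1 = 0.5751095402; d2 = -0.2027079191
phi(d1) = 0.3381336576; exp(-qT) = 1.0000000000; exp(-rT) = 0.9588697806
Vega = S * exp(-qT) * phi(d1) * sqrt(T) = 9.2100 * 1.0000000000 * 0.3381336576 * 1.4142135624 = 4.404159

Answer: Vega = 4.404159


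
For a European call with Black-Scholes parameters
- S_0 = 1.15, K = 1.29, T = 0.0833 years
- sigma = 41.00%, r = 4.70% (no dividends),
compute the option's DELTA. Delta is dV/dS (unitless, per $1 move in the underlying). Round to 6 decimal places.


Answer: Delta = 0.189818

Derivation:
d1 = -0.8785689157; d2 = -0.9969020472
phi(d1) = 0.2712050226; exp(-qT) = 1.0000000000; exp(-rT) = 0.9960925540
N(d1) = 0.1898175280
Delta = exp(-qT) * N(d1) = 1.0000000000 * 0.1898175280 = 0.189818


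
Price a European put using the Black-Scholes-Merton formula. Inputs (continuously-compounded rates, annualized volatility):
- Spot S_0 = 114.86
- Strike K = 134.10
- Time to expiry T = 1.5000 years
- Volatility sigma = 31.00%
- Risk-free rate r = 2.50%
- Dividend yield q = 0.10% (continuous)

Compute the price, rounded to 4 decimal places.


d1 = (ln(S/K) + (r - q + 0.5*sigma^2) * T) / (sigma * sqrt(T)) = -0.12325620
d2 = d1 - sigma * sqrt(T) = -0.50292711
exp(-rT) = 0.96319442; exp(-qT) = 0.99850112
P = K * exp(-rT) * N(-d2) - S_0 * exp(-qT) * N(-d1)
N(-d1) = 0.54904789; N(-d2) = 0.69249224
P = 134.1000 * 0.96319442 * 0.69249224 - 114.8600 * 0.99850112 * 0.54904789 = 26.4762

Answer: Price = 26.4762


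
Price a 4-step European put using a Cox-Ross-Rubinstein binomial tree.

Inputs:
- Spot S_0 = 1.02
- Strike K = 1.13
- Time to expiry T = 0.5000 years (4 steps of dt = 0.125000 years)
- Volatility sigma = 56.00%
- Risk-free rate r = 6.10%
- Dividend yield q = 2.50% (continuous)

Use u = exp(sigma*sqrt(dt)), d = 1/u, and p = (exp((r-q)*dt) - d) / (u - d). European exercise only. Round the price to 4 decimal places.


Answer: Price = V(0,0) = 0.2176

Derivation:
dt = T/N = 0.125000
u = exp(sigma*sqrt(dt)) = 1.218950; d = 1/u = 0.820378
p = (exp((r-q)*dt) - d) / (u - d) = 0.461979
Discount per step: exp(-r*dt) = 0.992404
Stock lattice S(k, i) with i counting down-moves:
  k=0: S(0,0) = 1.0200
  k=1: S(1,0) = 1.2433; S(1,1) = 0.8368
  k=2: S(2,0) = 1.5156; S(2,1) = 1.0200; S(2,2) = 0.6865
  k=3: S(3,0) = 1.8474; S(3,1) = 1.2433; S(3,2) = 0.8368; S(3,3) = 0.5632
  k=4: S(4,0) = 2.2519; S(4,1) = 1.5156; S(4,2) = 1.0200; S(4,3) = 0.6865; S(4,4) = 0.4620
Terminal payoffs V(N, i) = max(K - S_T, 0):
  V(4,0) = 0.000000; V(4,1) = 0.000000; V(4,2) = 0.110000; V(4,3) = 0.443519; V(4,4) = 0.667985
Backward induction: V(k, i) = exp(-r*dt) * [p * V(k+1, i) + (1-p) * V(k+1, i+1)].
  V(3,0) = exp(-r*dt) * [p*0.000000 + (1-p)*0.000000] = 0.000000
  V(3,1) = exp(-r*dt) * [p*0.000000 + (1-p)*0.110000] = 0.058733
  V(3,2) = exp(-r*dt) * [p*0.110000 + (1-p)*0.443519] = 0.287242
  V(3,3) = exp(-r*dt) * [p*0.443519 + (1-p)*0.667985] = 0.560000
  V(2,0) = exp(-r*dt) * [p*0.000000 + (1-p)*0.058733] = 0.031359
  V(2,1) = exp(-r*dt) * [p*0.058733 + (1-p)*0.287242] = 0.180295
  V(2,2) = exp(-r*dt) * [p*0.287242 + (1-p)*0.560000] = 0.430695
  V(1,0) = exp(-r*dt) * [p*0.031359 + (1-p)*0.180295] = 0.110643
  V(1,1) = exp(-r*dt) * [p*0.180295 + (1-p)*0.430695] = 0.312622
  V(0,0) = exp(-r*dt) * [p*0.110643 + (1-p)*0.312622] = 0.217646


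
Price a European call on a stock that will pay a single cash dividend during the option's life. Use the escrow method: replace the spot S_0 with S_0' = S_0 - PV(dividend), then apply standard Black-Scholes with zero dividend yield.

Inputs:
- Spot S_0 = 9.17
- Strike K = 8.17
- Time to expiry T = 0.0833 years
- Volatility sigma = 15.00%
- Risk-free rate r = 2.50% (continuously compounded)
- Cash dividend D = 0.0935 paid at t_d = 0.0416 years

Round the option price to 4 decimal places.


Answer: Price = 0.9244

Derivation:
PV(D) = D * exp(-r * t_d) = 0.0935 * 0.99896054 = 0.09340281
S_0' = S_0 - PV(D) = 9.1700 - 0.09340281 = 9.07659719
d1 = (ln(S_0'/K) + (r + sigma^2/2)*T) / (sigma*sqrt(T)) = 2.50042864
d2 = d1 - sigma*sqrt(T) = 2.45713603
exp(-rT) = 0.99791967
N(d1) = 0.99379784; N(d2) = 0.99299752
C = S_0' * N(d1) - K * exp(-rT) * N(d2) = 9.07659719 * 0.99379784 - 8.1700 * 0.99791967 * 0.99299752 = 0.9244


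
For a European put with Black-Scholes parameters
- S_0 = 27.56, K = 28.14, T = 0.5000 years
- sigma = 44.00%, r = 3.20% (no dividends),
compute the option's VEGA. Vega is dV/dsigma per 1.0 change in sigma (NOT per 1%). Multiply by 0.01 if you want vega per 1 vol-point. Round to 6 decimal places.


d1 = 0.1400501941; d2 = -0.1710767896
phi(d1) = 0.3950489642; exp(-qT) = 1.0000000000; exp(-rT) = 0.9841273201
Vega = S * exp(-qT) * phi(d1) * sqrt(T) = 27.5600 * 1.0000000000 * 0.3950489642 * 0.7071067812 = 7.698660

Answer: Vega = 7.698660


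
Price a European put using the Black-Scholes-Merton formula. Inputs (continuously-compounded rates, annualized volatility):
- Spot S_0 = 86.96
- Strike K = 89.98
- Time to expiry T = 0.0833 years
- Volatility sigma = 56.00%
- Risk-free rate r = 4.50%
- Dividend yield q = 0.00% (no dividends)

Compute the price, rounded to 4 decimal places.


d1 = (ln(S/K) + (r - q + 0.5*sigma^2) * T) / (sigma * sqrt(T)) = -0.10721832
d2 = d1 - sigma * sqrt(T) = -0.26884406
exp(-rT) = 0.99625852; exp(-qT) = 1.00000000
P = K * exp(-rT) * N(-d2) - S_0 * exp(-qT) * N(-d1)
N(-d1) = 0.54269211; N(-d2) = 0.60597516
P = 89.9800 * 0.99625852 * 0.60597516 - 86.9600 * 1.00000000 * 0.54269211 = 7.1291

Answer: Price = 7.1291


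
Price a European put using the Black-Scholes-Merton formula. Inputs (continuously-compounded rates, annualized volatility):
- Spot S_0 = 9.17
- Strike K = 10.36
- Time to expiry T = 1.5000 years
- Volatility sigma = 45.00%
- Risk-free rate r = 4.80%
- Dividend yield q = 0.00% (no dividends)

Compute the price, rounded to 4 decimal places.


Answer: Price = 2.2854

Derivation:
d1 = (ln(S/K) + (r - q + 0.5*sigma^2) * T) / (sigma * sqrt(T)) = 0.18481863
d2 = d1 - sigma * sqrt(T) = -0.36631657
exp(-rT) = 0.93053090; exp(-qT) = 1.00000000
P = K * exp(-rT) * N(-d2) - S_0 * exp(-qT) * N(-d1)
N(-d1) = 0.42668565; N(-d2) = 0.64293556
P = 10.3600 * 0.93053090 * 0.64293556 - 9.1700 * 1.00000000 * 0.42668565 = 2.2854


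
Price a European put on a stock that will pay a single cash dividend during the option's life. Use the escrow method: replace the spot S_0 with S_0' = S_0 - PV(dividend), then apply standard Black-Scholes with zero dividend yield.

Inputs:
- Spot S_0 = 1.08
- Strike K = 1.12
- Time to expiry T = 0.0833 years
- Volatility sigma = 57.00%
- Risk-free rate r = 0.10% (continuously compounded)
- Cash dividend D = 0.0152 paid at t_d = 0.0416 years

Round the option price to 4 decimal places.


PV(D) = D * exp(-r * t_d) = 0.0152 * 0.99995840 = 0.01519937
S_0' = S_0 - PV(D) = 1.0800 - 0.01519937 = 1.06480063
d1 = (ln(S_0'/K) + (r + sigma^2/2)*T) / (sigma*sqrt(T)) = -0.22445620
d2 = d1 - sigma*sqrt(T) = -0.38896811
exp(-rT) = 0.99991670
N(-d1) = 0.58879883; N(-d2) = 0.65135013
P = K * exp(-rT) * N(-d2) - S_0' * N(-d1) = 1.1200 * 0.99991670 * 0.65135013 - 1.06480063 * 0.58879883 = 0.1025

Answer: Price = 0.1025


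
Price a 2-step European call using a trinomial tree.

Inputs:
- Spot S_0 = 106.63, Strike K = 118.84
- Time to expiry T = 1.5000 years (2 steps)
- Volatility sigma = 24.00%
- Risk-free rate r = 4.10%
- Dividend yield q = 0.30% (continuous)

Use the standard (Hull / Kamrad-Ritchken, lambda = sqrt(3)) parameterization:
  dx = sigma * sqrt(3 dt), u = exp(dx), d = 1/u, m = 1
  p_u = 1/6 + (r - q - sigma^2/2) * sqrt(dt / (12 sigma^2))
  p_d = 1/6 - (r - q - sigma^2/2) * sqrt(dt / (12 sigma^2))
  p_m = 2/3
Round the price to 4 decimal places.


dt = T/N = 0.750000; dx = sigma*sqrt(3*dt) = 0.360000
u = exp(dx) = 1.433329; d = 1/u = 0.697676
p_u = 0.176250, p_m = 0.666667, p_d = 0.157083
Discount per step: exp(-r*dt) = 0.969718
Stock lattice S(k, j) with j the centered position index:
  k=0: S(0,+0) = 106.6300
  k=1: S(1,-1) = 74.3932; S(1,+0) = 106.6300; S(1,+1) = 152.8359
  k=2: S(2,-2) = 51.9024; S(2,-1) = 74.3932; S(2,+0) = 106.6300; S(2,+1) = 152.8359; S(2,+2) = 219.0642
Terminal payoffs V(N, j) = max(S_T - K, 0):
  V(2,-2) = 0.000000; V(2,-1) = 0.000000; V(2,+0) = 0.000000; V(2,+1) = 33.995915; V(2,+2) = 100.224213
Backward induction: V(k, j) = exp(-r*dt) * [p_u * V(k+1, j+1) + p_m * V(k+1, j) + p_d * V(k+1, j-1)]
  V(1,-1) = exp(-r*dt) * [p_u*0.000000 + p_m*0.000000 + p_d*0.000000] = 0.000000
  V(1,+0) = exp(-r*dt) * [p_u*33.995915 + p_m*0.000000 + p_d*0.000000] = 5.810337
  V(1,+1) = exp(-r*dt) * [p_u*100.224213 + p_m*33.995915 + p_d*0.000000] = 39.107234
  V(0,+0) = exp(-r*dt) * [p_u*39.107234 + p_m*5.810337 + p_d*0.000000] = 10.440185

Answer: Price = V(0,0) = 10.4402


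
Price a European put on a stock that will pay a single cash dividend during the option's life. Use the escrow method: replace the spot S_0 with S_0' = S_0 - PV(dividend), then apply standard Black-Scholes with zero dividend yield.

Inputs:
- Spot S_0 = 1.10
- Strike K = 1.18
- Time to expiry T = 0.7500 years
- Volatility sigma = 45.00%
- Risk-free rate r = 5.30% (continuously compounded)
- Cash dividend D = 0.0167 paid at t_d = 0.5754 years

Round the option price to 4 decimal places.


PV(D) = D * exp(-r * t_d) = 0.0167 * 0.96996412 = 0.01619840
S_0' = S_0 - PV(D) = 1.1000 - 0.01619840 = 1.08380160
d1 = (ln(S_0'/K) + (r + sigma^2/2)*T) / (sigma*sqrt(T)) = 0.07864260
d2 = d1 - sigma*sqrt(T) = -0.31106883
exp(-rT) = 0.96102967
N(-d1) = 0.46865845; N(-d2) = 0.62212585
P = K * exp(-rT) * N(-d2) - S_0' * N(-d1) = 1.1800 * 0.96102967 * 0.62212585 - 1.08380160 * 0.46865845 = 0.1976

Answer: Price = 0.1976


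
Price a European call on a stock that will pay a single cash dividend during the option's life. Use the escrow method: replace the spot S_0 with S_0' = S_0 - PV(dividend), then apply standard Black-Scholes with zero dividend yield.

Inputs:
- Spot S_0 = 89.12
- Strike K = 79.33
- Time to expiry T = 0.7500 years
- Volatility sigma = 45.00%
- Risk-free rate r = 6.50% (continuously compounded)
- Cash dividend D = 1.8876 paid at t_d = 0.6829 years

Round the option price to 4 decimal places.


PV(D) = D * exp(-r * t_d) = 1.8876 * 0.95658225 = 1.80564466
S_0' = S_0 - PV(D) = 89.1200 - 1.80564466 = 87.31435534
d1 = (ln(S_0'/K) + (r + sigma^2/2)*T) / (sigma*sqrt(T)) = 0.56602399
d2 = d1 - sigma*sqrt(T) = 0.17631256
exp(-rT) = 0.95241920
N(d1) = 0.71431126; N(d2) = 0.56997580
C = S_0' * N(d1) - K * exp(-rT) * N(d2) = 87.31435534 * 0.71431126 - 79.3300 * 0.95241920 * 0.56997580 = 19.3049

Answer: Price = 19.3049


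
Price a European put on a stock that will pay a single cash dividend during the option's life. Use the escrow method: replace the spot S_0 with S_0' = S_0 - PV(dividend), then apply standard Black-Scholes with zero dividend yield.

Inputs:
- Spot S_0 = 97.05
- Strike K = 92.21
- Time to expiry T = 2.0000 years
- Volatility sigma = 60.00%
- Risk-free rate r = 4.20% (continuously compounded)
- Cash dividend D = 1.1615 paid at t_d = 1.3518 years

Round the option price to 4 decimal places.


Answer: Price = 24.4075

Derivation:
PV(D) = D * exp(-r * t_d) = 1.1615 * 0.94480606 = 1.09739224
S_0' = S_0 - PV(D) = 97.0500 - 1.09739224 = 95.95260776
d1 = (ln(S_0'/K) + (r + sigma^2/2)*T) / (sigma*sqrt(T)) = 0.57014705
d2 = d1 - sigma*sqrt(T) = -0.27838109
exp(-rT) = 0.91943126
N(-d1) = 0.28428898; N(-d2) = 0.60964008
P = K * exp(-rT) * N(-d2) - S_0' * N(-d1) = 92.2100 * 0.91943126 * 0.60964008 - 95.95260776 * 0.28428898 = 24.4075


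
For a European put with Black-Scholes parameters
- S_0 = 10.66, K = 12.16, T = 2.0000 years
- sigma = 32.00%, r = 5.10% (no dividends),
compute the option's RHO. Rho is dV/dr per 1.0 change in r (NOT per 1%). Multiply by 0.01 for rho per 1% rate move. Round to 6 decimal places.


d1 = 0.1607486666; d2 = -0.2917996734
phi(d1) = 0.3938210739; exp(-qT) = 1.0000000000; exp(-rT) = 0.9030295517
N(-d2) = 0.6147801025
Rho = -K*T*exp(-rT)*N(-d2) = -12.1600 * 2.0000 * 0.9030295517 * 0.6147801025 = -13.501603

Answer: Rho = -13.501603


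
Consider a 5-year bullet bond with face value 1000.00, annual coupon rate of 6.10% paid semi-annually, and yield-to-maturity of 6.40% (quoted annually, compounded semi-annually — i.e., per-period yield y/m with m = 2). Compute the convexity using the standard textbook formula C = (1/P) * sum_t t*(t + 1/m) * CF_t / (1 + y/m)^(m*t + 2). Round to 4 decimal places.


Answer: Convexity = 21.5909

Derivation:
Coupon per period c = face * coupon_rate / m = 30.500000
Periods per year m = 2; per-period yield y/m = 0.032000
Number of cashflows N = 10
Cashflows (t years, CF_t, discount factor 1/(1+y/m)^(m*t), PV):
  t = 0.5000: CF_t = 30.500000, DF = 0.968992, PV = 29.554264
  t = 1.0000: CF_t = 30.500000, DF = 0.938946, PV = 28.637852
  t = 1.5000: CF_t = 30.500000, DF = 0.909831, PV = 27.749857
  t = 2.0000: CF_t = 30.500000, DF = 0.881620, PV = 26.889396
  t = 2.5000: CF_t = 30.500000, DF = 0.854283, PV = 26.055616
  t = 3.0000: CF_t = 30.500000, DF = 0.827793, PV = 25.247690
  t = 3.5000: CF_t = 30.500000, DF = 0.802125, PV = 24.464816
  t = 4.0000: CF_t = 30.500000, DF = 0.777253, PV = 23.706217
  t = 4.5000: CF_t = 30.500000, DF = 0.753152, PV = 22.971141
  t = 5.0000: CF_t = 1030.500000, DF = 0.729799, PV = 752.057459
Price P = sum_t PV_t = 987.334309
Convexity numerator sum_t t*(t + 1/m) * CF_t / (1+y/m)^(m*t + 2):
  t = 0.5000: term = 13.874928
  t = 1.0000: term = 40.334094
  t = 1.5000: term = 78.166849
  t = 2.0000: term = 126.238452
  t = 2.5000: term = 183.486122
  t = 3.0000: term = 248.915282
  t = 3.5000: term = 321.595971
  t = 4.0000: term = 400.659432
  t = 4.5000: term = 485.294855
  t = 5.0000: term = 19418.886459
Convexity = (1/P) * sum = 21317.452445 / 987.334309 = 21.590916


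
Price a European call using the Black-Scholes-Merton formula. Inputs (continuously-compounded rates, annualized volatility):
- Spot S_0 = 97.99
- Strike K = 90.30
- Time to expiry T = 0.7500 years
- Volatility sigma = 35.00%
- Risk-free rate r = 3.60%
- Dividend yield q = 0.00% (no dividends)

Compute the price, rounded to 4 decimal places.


d1 = (ln(S/K) + (r - q + 0.5*sigma^2) * T) / (sigma * sqrt(T)) = 0.51026373
d2 = d1 - sigma * sqrt(T) = 0.20715483
exp(-rT) = 0.97336124; exp(-qT) = 1.00000000
C = S_0 * exp(-qT) * N(d1) - K * exp(-rT) * N(d2)
N(d1) = 0.69506664; N(d2) = 0.58205553
C = 97.9900 * 1.00000000 * 0.69506664 - 90.3000 * 0.97336124 * 0.58205553 = 16.9501

Answer: Price = 16.9501


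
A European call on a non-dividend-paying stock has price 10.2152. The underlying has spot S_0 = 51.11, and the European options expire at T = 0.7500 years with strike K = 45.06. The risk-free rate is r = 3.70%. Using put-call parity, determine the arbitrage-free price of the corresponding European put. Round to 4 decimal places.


Put-call parity: C - P = S_0 * exp(-qT) - K * exp(-rT).
S_0 * exp(-qT) = 51.1100 * 1.00000000 = 51.11000000
K * exp(-rT) = 45.0600 * 0.97263149 = 43.82677513
P = C - S*exp(-qT) + K*exp(-rT)
P = 10.2152 - 51.11000000 + 43.82677513 = 2.9320

Answer: Put price = 2.9320


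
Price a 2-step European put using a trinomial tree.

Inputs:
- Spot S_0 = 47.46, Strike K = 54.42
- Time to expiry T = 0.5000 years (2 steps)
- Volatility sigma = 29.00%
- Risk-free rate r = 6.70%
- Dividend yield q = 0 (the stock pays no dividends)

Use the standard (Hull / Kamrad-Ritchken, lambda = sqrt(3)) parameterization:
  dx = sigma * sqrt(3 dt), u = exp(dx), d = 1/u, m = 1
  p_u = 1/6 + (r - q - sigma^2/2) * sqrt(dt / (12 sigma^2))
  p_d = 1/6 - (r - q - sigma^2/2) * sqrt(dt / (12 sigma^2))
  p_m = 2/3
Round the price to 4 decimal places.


dt = T/N = 0.250000; dx = sigma*sqrt(3*dt) = 0.251147
u = exp(dx) = 1.285500; d = 1/u = 0.777908
p_u = 0.179085, p_m = 0.666667, p_d = 0.154249
Discount per step: exp(-r*dt) = 0.983390
Stock lattice S(k, j) with j the centered position index:
  k=0: S(0,+0) = 47.4600
  k=1: S(1,-1) = 36.9195; S(1,+0) = 47.4600; S(1,+1) = 61.0098
  k=2: S(2,-2) = 28.7200; S(2,-1) = 36.9195; S(2,+0) = 47.4600; S(2,+1) = 61.0098; S(2,+2) = 78.4281
Terminal payoffs V(N, j) = max(K - S_T, 0):
  V(2,-2) = 25.700035; V(2,-1) = 17.500499; V(2,+0) = 6.960000; V(2,+1) = 0.000000; V(2,+2) = 0.000000
Backward induction: V(k, j) = exp(-r*dt) * [p_u * V(k+1, j+1) + p_m * V(k+1, j) + p_d * V(k+1, j-1)]
  V(1,-1) = exp(-r*dt) * [p_u*6.960000 + p_m*17.500499 + p_d*25.700035] = 16.597279
  V(1,+0) = exp(-r*dt) * [p_u*0.000000 + p_m*6.960000 + p_d*17.500499] = 7.217517
  V(1,+1) = exp(-r*dt) * [p_u*0.000000 + p_m*0.000000 + p_d*6.960000] = 1.055738
  V(0,+0) = exp(-r*dt) * [p_u*1.055738 + p_m*7.217517 + p_d*16.597279] = 7.435263

Answer: Price = V(0,0) = 7.4353


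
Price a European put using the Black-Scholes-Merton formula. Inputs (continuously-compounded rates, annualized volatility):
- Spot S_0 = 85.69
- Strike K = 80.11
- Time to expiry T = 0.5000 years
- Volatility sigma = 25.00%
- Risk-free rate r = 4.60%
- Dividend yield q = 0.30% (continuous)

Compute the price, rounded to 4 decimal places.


Answer: Price = 2.8448

Derivation:
d1 = (ln(S/K) + (r - q + 0.5*sigma^2) * T) / (sigma * sqrt(T)) = 0.59091750
d2 = d1 - sigma * sqrt(T) = 0.41414080
exp(-rT) = 0.97726248; exp(-qT) = 0.99850112
P = K * exp(-rT) * N(-d2) - S_0 * exp(-qT) * N(-d1)
N(-d1) = 0.27728785; N(-d2) = 0.33938550
P = 80.1100 * 0.97726248 * 0.33938550 - 85.6900 * 0.99850112 * 0.27728785 = 2.8448


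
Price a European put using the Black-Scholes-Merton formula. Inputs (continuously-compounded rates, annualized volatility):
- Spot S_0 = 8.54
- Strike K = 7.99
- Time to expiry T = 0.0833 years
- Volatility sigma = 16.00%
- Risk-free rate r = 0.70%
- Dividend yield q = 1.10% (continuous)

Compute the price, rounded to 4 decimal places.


Answer: Price = 0.0129

Derivation:
d1 = (ln(S/K) + (r - q + 0.5*sigma^2) * T) / (sigma * sqrt(T)) = 1.45745045
d2 = d1 - sigma * sqrt(T) = 1.41127167
exp(-rT) = 0.99941707; exp(-qT) = 0.99908412
P = K * exp(-rT) * N(-d2) - S_0 * exp(-qT) * N(-d1)
N(-d1) = 0.07249604; N(-d2) = 0.07908226
P = 7.9900 * 0.99941707 * 0.07908226 - 8.5400 * 0.99908412 * 0.07249604 = 0.0129


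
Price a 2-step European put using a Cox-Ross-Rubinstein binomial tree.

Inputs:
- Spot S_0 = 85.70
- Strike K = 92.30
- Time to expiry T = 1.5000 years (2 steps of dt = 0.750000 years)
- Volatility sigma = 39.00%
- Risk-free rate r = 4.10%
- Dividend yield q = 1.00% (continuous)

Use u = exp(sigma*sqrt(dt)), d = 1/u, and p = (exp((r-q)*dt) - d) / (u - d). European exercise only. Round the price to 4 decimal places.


Answer: Price = V(0,0) = 16.8957

Derivation:
dt = T/N = 0.750000
u = exp(sigma*sqrt(dt)) = 1.401790; d = 1/u = 0.713374
p = (exp((r-q)*dt) - d) / (u - d) = 0.450525
Discount per step: exp(-r*dt) = 0.969718
Stock lattice S(k, i) with i counting down-moves:
  k=0: S(0,0) = 85.7000
  k=1: S(1,0) = 120.1334; S(1,1) = 61.1361
  k=2: S(2,0) = 168.4018; S(2,1) = 85.7000; S(2,2) = 43.6129
Terminal payoffs V(N, i) = max(K - S_T, 0):
  V(2,0) = 0.000000; V(2,1) = 6.600000; V(2,2) = 48.687099
Backward induction: V(k, i) = exp(-r*dt) * [p * V(k+1, i) + (1-p) * V(k+1, i+1)].
  V(1,0) = exp(-r*dt) * [p*0.000000 + (1-p)*6.600000] = 3.516716
  V(1,1) = exp(-r*dt) * [p*6.600000 + (1-p)*48.687099] = 28.825651
  V(0,0) = exp(-r*dt) * [p*3.516716 + (1-p)*28.825651] = 16.895729


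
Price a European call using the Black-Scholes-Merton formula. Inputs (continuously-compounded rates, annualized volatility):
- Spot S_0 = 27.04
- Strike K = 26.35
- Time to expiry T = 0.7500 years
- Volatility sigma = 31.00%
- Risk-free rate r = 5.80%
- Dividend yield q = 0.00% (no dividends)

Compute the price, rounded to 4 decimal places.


d1 = (ln(S/K) + (r - q + 0.5*sigma^2) * T) / (sigma * sqrt(T)) = 0.39254781
d2 = d1 - sigma * sqrt(T) = 0.12407993
exp(-rT) = 0.95743255; exp(-qT) = 1.00000000
C = S_0 * exp(-qT) * N(d1) - K * exp(-rT) * N(d2)
N(d1) = 0.65267325; N(d2) = 0.54937401
C = 27.0400 * 1.00000000 * 0.65267325 - 26.3500 * 0.95743255 * 0.54937401 = 3.7885

Answer: Price = 3.7885


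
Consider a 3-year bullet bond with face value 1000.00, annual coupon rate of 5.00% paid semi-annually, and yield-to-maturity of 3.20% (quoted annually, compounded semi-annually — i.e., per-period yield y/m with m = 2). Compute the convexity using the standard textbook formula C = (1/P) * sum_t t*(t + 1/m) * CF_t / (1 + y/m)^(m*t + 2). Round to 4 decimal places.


Coupon per period c = face * coupon_rate / m = 25.000000
Periods per year m = 2; per-period yield y/m = 0.016000
Number of cashflows N = 6
Cashflows (t years, CF_t, discount factor 1/(1+y/m)^(m*t), PV):
  t = 0.5000: CF_t = 25.000000, DF = 0.984252, PV = 24.606299
  t = 1.0000: CF_t = 25.000000, DF = 0.968752, PV = 24.218798
  t = 1.5000: CF_t = 25.000000, DF = 0.953496, PV = 23.837400
  t = 2.0000: CF_t = 25.000000, DF = 0.938480, PV = 23.462008
  t = 2.5000: CF_t = 25.000000, DF = 0.923701, PV = 23.092527
  t = 3.0000: CF_t = 1025.000000, DF = 0.909155, PV = 931.883490
Price P = sum_t PV_t = 1051.100524
Convexity numerator sum_t t*(t + 1/m) * CF_t / (1+y/m)^(m*t + 2):
  t = 0.5000: term = 11.918700
  t = 1.0000: term = 35.193012
  t = 1.5000: term = 69.277582
  t = 2.0000: term = 113.644328
  t = 2.5000: term = 167.781980
  t = 3.0000: term = 9479.021338
Convexity = (1/P) * sum = 9876.836940 / 1051.100524 = 9.396663

Answer: Convexity = 9.3967


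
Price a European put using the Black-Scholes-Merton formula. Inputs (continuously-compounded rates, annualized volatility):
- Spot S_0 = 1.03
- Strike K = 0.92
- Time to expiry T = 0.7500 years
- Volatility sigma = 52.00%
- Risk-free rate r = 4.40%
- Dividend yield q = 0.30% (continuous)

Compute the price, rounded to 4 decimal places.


Answer: Price = 0.1105

Derivation:
d1 = (ln(S/K) + (r - q + 0.5*sigma^2) * T) / (sigma * sqrt(T)) = 0.54424236
d2 = d1 - sigma * sqrt(T) = 0.09390915
exp(-rT) = 0.96753856; exp(-qT) = 0.99775253
P = K * exp(-rT) * N(-d2) - S_0 * exp(-qT) * N(-d1)
N(-d1) = 0.29313735; N(-d2) = 0.46259066
P = 0.9200 * 0.96753856 * 0.46259066 - 1.0300 * 0.99775253 * 0.29313735 = 0.1105


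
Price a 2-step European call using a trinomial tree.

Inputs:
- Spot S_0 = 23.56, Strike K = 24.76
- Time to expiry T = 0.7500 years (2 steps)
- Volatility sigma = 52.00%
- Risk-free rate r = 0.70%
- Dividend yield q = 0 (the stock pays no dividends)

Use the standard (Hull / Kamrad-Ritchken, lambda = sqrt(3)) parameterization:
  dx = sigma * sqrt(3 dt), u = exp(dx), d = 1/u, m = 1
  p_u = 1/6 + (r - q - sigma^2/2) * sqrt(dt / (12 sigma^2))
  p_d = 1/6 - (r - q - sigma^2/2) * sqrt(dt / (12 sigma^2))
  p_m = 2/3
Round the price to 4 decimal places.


Answer: Price = V(0,0) = 3.3315

Derivation:
dt = T/N = 0.375000; dx = sigma*sqrt(3*dt) = 0.551543
u = exp(dx) = 1.735930; d = 1/u = 0.576060
p_u = 0.123084, p_m = 0.666667, p_d = 0.210249
Discount per step: exp(-r*dt) = 0.997378
Stock lattice S(k, j) with j the centered position index:
  k=0: S(0,+0) = 23.5600
  k=1: S(1,-1) = 13.5720; S(1,+0) = 23.5600; S(1,+1) = 40.8985
  k=2: S(2,-2) = 7.8183; S(2,-1) = 13.5720; S(2,+0) = 23.5600; S(2,+1) = 40.8985; S(2,+2) = 70.9970
Terminal payoffs V(N, j) = max(S_T - K, 0):
  V(2,-2) = 0.000000; V(2,-1) = 0.000000; V(2,+0) = 0.000000; V(2,+1) = 16.138511; V(2,+2) = 46.236951
Backward induction: V(k, j) = exp(-r*dt) * [p_u * V(k+1, j+1) + p_m * V(k+1, j) + p_d * V(k+1, j-1)]
  V(1,-1) = exp(-r*dt) * [p_u*0.000000 + p_m*0.000000 + p_d*0.000000] = 0.000000
  V(1,+0) = exp(-r*dt) * [p_u*16.138511 + p_m*0.000000 + p_d*0.000000] = 1.981192
  V(1,+1) = exp(-r*dt) * [p_u*46.236951 + p_m*16.138511 + p_d*0.000000] = 16.406930
  V(0,+0) = exp(-r*dt) * [p_u*16.406930 + p_m*1.981192 + p_d*0.000000] = 3.331475


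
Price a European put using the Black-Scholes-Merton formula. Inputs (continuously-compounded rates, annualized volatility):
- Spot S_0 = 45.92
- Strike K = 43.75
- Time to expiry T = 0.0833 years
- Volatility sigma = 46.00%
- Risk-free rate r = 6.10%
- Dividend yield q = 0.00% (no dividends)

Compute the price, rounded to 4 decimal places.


d1 = (ln(S/K) + (r - q + 0.5*sigma^2) * T) / (sigma * sqrt(T)) = 0.46928067
d2 = d1 - sigma * sqrt(T) = 0.33651667
exp(-rT) = 0.99493159; exp(-qT) = 1.00000000
P = K * exp(-rT) * N(-d2) - S_0 * exp(-qT) * N(-d1)
N(-d1) = 0.31943452; N(-d2) = 0.36824064
P = 43.7500 * 0.99493159 * 0.36824064 - 45.9200 * 1.00000000 * 0.31943452 = 1.3604

Answer: Price = 1.3604
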